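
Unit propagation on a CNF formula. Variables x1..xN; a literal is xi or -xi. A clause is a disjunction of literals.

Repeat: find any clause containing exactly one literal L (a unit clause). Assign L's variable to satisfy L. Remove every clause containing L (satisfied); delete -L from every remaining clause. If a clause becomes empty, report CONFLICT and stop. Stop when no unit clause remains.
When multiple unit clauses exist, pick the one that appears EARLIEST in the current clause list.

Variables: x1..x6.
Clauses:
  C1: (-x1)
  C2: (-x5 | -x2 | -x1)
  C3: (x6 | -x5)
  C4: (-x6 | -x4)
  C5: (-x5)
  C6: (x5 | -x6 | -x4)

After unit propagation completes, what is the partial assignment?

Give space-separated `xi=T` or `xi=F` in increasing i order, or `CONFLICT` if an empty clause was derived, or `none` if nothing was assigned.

unit clause [-1] forces x1=F; simplify:
  satisfied 2 clause(s); 4 remain; assigned so far: [1]
unit clause [-5] forces x5=F; simplify:
  drop 5 from [5, -6, -4] -> [-6, -4]
  satisfied 2 clause(s); 2 remain; assigned so far: [1, 5]

Answer: x1=F x5=F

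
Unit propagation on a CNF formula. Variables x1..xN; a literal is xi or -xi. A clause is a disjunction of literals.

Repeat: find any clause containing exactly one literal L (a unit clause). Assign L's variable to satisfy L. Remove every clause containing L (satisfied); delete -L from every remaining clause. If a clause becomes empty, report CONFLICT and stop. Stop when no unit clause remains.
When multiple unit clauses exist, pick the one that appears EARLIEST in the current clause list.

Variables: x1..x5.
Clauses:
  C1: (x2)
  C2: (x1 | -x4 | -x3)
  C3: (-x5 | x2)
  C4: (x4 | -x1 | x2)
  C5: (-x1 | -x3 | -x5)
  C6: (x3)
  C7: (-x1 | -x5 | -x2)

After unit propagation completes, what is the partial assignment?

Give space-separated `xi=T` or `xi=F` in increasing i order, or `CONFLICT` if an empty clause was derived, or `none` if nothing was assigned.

unit clause [2] forces x2=T; simplify:
  drop -2 from [-1, -5, -2] -> [-1, -5]
  satisfied 3 clause(s); 4 remain; assigned so far: [2]
unit clause [3] forces x3=T; simplify:
  drop -3 from [1, -4, -3] -> [1, -4]
  drop -3 from [-1, -3, -5] -> [-1, -5]
  satisfied 1 clause(s); 3 remain; assigned so far: [2, 3]

Answer: x2=T x3=T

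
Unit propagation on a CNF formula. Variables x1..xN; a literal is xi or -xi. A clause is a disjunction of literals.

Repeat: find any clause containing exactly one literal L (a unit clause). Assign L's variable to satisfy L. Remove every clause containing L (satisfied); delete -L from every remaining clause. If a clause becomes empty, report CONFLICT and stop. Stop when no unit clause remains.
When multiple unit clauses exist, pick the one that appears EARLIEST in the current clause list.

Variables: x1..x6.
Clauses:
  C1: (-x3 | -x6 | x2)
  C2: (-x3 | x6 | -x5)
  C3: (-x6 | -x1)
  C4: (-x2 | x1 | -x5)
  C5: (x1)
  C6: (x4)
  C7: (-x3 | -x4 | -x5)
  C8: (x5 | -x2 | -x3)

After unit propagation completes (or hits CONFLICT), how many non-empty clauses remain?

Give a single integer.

unit clause [1] forces x1=T; simplify:
  drop -1 from [-6, -1] -> [-6]
  satisfied 2 clause(s); 6 remain; assigned so far: [1]
unit clause [-6] forces x6=F; simplify:
  drop 6 from [-3, 6, -5] -> [-3, -5]
  satisfied 2 clause(s); 4 remain; assigned so far: [1, 6]
unit clause [4] forces x4=T; simplify:
  drop -4 from [-3, -4, -5] -> [-3, -5]
  satisfied 1 clause(s); 3 remain; assigned so far: [1, 4, 6]

Answer: 3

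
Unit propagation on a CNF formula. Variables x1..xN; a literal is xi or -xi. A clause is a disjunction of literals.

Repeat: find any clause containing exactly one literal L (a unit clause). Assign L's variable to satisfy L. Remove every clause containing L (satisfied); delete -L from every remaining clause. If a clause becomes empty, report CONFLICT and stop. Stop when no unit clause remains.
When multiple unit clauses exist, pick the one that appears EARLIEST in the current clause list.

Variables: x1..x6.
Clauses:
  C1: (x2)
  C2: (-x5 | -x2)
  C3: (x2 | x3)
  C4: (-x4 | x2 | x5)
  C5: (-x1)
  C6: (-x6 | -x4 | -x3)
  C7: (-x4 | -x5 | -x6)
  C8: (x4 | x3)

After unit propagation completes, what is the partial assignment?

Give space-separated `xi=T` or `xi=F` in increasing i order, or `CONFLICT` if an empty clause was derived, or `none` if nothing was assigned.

unit clause [2] forces x2=T; simplify:
  drop -2 from [-5, -2] -> [-5]
  satisfied 3 clause(s); 5 remain; assigned so far: [2]
unit clause [-5] forces x5=F; simplify:
  satisfied 2 clause(s); 3 remain; assigned so far: [2, 5]
unit clause [-1] forces x1=F; simplify:
  satisfied 1 clause(s); 2 remain; assigned so far: [1, 2, 5]

Answer: x1=F x2=T x5=F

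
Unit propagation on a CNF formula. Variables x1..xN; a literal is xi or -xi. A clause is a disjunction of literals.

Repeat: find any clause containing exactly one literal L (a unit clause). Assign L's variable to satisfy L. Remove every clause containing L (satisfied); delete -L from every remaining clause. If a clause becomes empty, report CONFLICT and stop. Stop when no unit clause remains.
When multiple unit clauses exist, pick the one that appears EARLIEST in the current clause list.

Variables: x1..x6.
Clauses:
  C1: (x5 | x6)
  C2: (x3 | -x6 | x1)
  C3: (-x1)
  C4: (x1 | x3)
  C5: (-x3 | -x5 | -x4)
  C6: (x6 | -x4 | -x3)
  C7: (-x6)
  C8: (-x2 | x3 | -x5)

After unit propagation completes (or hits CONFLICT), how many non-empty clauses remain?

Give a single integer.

unit clause [-1] forces x1=F; simplify:
  drop 1 from [3, -6, 1] -> [3, -6]
  drop 1 from [1, 3] -> [3]
  satisfied 1 clause(s); 7 remain; assigned so far: [1]
unit clause [3] forces x3=T; simplify:
  drop -3 from [-3, -5, -4] -> [-5, -4]
  drop -3 from [6, -4, -3] -> [6, -4]
  satisfied 3 clause(s); 4 remain; assigned so far: [1, 3]
unit clause [-6] forces x6=F; simplify:
  drop 6 from [5, 6] -> [5]
  drop 6 from [6, -4] -> [-4]
  satisfied 1 clause(s); 3 remain; assigned so far: [1, 3, 6]
unit clause [5] forces x5=T; simplify:
  drop -5 from [-5, -4] -> [-4]
  satisfied 1 clause(s); 2 remain; assigned so far: [1, 3, 5, 6]
unit clause [-4] forces x4=F; simplify:
  satisfied 2 clause(s); 0 remain; assigned so far: [1, 3, 4, 5, 6]

Answer: 0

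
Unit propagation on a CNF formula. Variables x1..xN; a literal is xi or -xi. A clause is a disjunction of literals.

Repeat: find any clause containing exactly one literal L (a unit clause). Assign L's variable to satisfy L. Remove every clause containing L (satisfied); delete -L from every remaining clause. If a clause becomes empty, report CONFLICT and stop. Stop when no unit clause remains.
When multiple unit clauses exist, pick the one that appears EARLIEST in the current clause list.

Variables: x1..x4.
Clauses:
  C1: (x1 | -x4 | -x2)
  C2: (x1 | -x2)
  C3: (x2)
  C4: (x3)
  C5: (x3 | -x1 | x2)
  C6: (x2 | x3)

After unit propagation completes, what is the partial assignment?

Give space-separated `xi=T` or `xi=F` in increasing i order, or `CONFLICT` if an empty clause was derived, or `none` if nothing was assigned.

Answer: x1=T x2=T x3=T

Derivation:
unit clause [2] forces x2=T; simplify:
  drop -2 from [1, -4, -2] -> [1, -4]
  drop -2 from [1, -2] -> [1]
  satisfied 3 clause(s); 3 remain; assigned so far: [2]
unit clause [1] forces x1=T; simplify:
  satisfied 2 clause(s); 1 remain; assigned so far: [1, 2]
unit clause [3] forces x3=T; simplify:
  satisfied 1 clause(s); 0 remain; assigned so far: [1, 2, 3]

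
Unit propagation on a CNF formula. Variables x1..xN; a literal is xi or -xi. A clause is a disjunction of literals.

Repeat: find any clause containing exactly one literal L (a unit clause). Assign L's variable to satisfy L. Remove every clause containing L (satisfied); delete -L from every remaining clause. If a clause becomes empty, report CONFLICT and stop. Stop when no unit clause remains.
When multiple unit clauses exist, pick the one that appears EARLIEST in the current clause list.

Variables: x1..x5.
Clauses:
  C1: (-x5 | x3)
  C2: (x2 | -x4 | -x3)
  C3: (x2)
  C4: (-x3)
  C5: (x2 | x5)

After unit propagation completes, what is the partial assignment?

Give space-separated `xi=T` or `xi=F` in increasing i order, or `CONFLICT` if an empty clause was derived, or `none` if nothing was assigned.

Answer: x2=T x3=F x5=F

Derivation:
unit clause [2] forces x2=T; simplify:
  satisfied 3 clause(s); 2 remain; assigned so far: [2]
unit clause [-3] forces x3=F; simplify:
  drop 3 from [-5, 3] -> [-5]
  satisfied 1 clause(s); 1 remain; assigned so far: [2, 3]
unit clause [-5] forces x5=F; simplify:
  satisfied 1 clause(s); 0 remain; assigned so far: [2, 3, 5]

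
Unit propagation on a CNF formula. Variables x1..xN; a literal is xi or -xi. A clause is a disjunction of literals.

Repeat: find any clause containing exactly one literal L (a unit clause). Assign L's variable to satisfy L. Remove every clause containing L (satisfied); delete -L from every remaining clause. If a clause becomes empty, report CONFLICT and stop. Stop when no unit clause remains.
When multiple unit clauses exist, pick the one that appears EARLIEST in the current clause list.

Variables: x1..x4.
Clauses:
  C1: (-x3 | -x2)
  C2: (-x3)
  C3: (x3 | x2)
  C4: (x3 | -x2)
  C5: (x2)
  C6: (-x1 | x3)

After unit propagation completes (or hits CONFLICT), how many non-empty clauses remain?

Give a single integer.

unit clause [-3] forces x3=F; simplify:
  drop 3 from [3, 2] -> [2]
  drop 3 from [3, -2] -> [-2]
  drop 3 from [-1, 3] -> [-1]
  satisfied 2 clause(s); 4 remain; assigned so far: [3]
unit clause [2] forces x2=T; simplify:
  drop -2 from [-2] -> [] (empty!)
  satisfied 2 clause(s); 2 remain; assigned so far: [2, 3]
CONFLICT (empty clause)

Answer: 1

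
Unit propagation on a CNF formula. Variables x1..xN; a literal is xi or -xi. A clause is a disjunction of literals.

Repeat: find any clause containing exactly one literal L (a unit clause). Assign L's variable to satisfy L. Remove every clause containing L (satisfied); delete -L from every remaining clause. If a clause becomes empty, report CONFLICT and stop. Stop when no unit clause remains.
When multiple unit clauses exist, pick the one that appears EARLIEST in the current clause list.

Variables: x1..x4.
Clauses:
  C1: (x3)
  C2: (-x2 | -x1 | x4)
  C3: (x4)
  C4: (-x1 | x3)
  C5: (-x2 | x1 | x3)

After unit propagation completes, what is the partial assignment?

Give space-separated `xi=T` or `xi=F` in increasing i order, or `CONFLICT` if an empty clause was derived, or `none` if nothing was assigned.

unit clause [3] forces x3=T; simplify:
  satisfied 3 clause(s); 2 remain; assigned so far: [3]
unit clause [4] forces x4=T; simplify:
  satisfied 2 clause(s); 0 remain; assigned so far: [3, 4]

Answer: x3=T x4=T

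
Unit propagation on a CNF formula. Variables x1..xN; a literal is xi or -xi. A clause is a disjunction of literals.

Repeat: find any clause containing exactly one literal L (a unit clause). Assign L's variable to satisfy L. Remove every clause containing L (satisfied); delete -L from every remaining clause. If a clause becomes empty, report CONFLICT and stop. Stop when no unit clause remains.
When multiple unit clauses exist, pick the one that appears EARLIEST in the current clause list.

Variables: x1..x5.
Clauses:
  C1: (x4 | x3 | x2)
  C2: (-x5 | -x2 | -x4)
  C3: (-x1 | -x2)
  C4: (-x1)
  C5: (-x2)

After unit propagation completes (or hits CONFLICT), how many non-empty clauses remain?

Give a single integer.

unit clause [-1] forces x1=F; simplify:
  satisfied 2 clause(s); 3 remain; assigned so far: [1]
unit clause [-2] forces x2=F; simplify:
  drop 2 from [4, 3, 2] -> [4, 3]
  satisfied 2 clause(s); 1 remain; assigned so far: [1, 2]

Answer: 1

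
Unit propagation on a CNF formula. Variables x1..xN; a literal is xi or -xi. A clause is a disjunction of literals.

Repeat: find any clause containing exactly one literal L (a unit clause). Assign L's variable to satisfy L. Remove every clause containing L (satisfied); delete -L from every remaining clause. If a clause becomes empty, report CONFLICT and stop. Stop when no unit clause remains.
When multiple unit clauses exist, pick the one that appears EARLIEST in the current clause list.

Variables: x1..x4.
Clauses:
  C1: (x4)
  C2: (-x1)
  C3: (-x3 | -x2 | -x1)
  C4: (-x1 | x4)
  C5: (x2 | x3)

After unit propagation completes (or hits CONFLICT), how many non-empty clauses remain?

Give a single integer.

unit clause [4] forces x4=T; simplify:
  satisfied 2 clause(s); 3 remain; assigned so far: [4]
unit clause [-1] forces x1=F; simplify:
  satisfied 2 clause(s); 1 remain; assigned so far: [1, 4]

Answer: 1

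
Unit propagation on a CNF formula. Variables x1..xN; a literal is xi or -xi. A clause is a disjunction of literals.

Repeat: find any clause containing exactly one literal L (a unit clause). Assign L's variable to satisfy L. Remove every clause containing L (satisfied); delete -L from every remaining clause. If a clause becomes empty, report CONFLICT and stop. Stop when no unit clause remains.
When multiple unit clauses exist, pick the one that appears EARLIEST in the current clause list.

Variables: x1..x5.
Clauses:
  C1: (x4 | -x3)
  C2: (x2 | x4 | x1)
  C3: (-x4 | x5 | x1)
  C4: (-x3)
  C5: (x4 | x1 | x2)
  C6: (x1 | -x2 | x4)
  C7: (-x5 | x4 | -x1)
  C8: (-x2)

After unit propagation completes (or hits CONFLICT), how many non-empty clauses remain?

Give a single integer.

Answer: 4

Derivation:
unit clause [-3] forces x3=F; simplify:
  satisfied 2 clause(s); 6 remain; assigned so far: [3]
unit clause [-2] forces x2=F; simplify:
  drop 2 from [2, 4, 1] -> [4, 1]
  drop 2 from [4, 1, 2] -> [4, 1]
  satisfied 2 clause(s); 4 remain; assigned so far: [2, 3]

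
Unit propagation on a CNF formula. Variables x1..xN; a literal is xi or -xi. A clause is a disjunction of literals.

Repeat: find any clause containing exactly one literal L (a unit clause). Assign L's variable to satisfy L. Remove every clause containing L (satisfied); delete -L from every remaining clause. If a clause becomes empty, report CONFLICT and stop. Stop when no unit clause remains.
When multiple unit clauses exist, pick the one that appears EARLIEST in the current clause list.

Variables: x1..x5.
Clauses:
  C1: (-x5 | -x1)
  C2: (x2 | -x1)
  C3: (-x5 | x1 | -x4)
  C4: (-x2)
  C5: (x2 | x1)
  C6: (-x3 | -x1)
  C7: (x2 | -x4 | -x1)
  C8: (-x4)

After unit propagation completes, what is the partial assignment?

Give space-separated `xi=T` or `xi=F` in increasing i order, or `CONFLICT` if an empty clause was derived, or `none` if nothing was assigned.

Answer: CONFLICT

Derivation:
unit clause [-2] forces x2=F; simplify:
  drop 2 from [2, -1] -> [-1]
  drop 2 from [2, 1] -> [1]
  drop 2 from [2, -4, -1] -> [-4, -1]
  satisfied 1 clause(s); 7 remain; assigned so far: [2]
unit clause [-1] forces x1=F; simplify:
  drop 1 from [-5, 1, -4] -> [-5, -4]
  drop 1 from [1] -> [] (empty!)
  satisfied 4 clause(s); 3 remain; assigned so far: [1, 2]
CONFLICT (empty clause)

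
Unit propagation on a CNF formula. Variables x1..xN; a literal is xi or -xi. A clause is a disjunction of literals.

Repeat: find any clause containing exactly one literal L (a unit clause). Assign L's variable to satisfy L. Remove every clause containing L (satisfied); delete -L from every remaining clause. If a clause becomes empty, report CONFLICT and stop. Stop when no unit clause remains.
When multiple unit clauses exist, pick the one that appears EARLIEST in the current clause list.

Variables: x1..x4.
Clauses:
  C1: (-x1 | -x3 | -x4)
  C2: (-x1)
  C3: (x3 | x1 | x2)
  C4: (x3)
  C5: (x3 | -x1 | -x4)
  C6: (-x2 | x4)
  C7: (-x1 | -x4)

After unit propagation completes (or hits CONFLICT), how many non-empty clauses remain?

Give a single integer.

unit clause [-1] forces x1=F; simplify:
  drop 1 from [3, 1, 2] -> [3, 2]
  satisfied 4 clause(s); 3 remain; assigned so far: [1]
unit clause [3] forces x3=T; simplify:
  satisfied 2 clause(s); 1 remain; assigned so far: [1, 3]

Answer: 1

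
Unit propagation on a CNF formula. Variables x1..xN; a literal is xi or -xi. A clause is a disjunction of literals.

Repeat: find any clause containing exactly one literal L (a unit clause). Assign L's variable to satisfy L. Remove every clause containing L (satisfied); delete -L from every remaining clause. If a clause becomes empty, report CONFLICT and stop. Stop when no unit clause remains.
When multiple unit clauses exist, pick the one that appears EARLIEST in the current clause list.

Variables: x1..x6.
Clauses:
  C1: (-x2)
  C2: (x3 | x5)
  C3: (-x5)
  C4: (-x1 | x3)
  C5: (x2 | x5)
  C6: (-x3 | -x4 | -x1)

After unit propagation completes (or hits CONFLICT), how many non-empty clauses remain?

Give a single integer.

unit clause [-2] forces x2=F; simplify:
  drop 2 from [2, 5] -> [5]
  satisfied 1 clause(s); 5 remain; assigned so far: [2]
unit clause [-5] forces x5=F; simplify:
  drop 5 from [3, 5] -> [3]
  drop 5 from [5] -> [] (empty!)
  satisfied 1 clause(s); 4 remain; assigned so far: [2, 5]
CONFLICT (empty clause)

Answer: 3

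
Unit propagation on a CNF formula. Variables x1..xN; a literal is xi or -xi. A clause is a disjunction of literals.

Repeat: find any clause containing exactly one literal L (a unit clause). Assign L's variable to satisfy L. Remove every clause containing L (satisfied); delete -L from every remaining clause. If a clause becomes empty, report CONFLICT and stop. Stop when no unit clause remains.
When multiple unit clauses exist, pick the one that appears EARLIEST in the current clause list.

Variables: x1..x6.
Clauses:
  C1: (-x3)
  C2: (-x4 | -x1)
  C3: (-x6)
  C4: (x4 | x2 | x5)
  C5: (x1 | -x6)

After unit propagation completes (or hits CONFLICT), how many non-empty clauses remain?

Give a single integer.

unit clause [-3] forces x3=F; simplify:
  satisfied 1 clause(s); 4 remain; assigned so far: [3]
unit clause [-6] forces x6=F; simplify:
  satisfied 2 clause(s); 2 remain; assigned so far: [3, 6]

Answer: 2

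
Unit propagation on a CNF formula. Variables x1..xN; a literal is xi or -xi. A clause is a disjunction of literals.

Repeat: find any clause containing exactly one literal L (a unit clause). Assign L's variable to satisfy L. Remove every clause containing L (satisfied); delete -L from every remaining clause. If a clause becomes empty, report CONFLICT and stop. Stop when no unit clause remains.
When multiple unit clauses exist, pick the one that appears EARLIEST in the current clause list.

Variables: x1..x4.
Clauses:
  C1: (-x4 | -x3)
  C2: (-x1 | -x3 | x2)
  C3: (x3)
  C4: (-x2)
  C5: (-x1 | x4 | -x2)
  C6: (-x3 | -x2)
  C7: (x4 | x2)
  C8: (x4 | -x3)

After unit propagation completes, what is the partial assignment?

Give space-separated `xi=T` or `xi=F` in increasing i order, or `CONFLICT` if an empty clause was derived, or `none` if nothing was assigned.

Answer: CONFLICT

Derivation:
unit clause [3] forces x3=T; simplify:
  drop -3 from [-4, -3] -> [-4]
  drop -3 from [-1, -3, 2] -> [-1, 2]
  drop -3 from [-3, -2] -> [-2]
  drop -3 from [4, -3] -> [4]
  satisfied 1 clause(s); 7 remain; assigned so far: [3]
unit clause [-4] forces x4=F; simplify:
  drop 4 from [-1, 4, -2] -> [-1, -2]
  drop 4 from [4, 2] -> [2]
  drop 4 from [4] -> [] (empty!)
  satisfied 1 clause(s); 6 remain; assigned so far: [3, 4]
CONFLICT (empty clause)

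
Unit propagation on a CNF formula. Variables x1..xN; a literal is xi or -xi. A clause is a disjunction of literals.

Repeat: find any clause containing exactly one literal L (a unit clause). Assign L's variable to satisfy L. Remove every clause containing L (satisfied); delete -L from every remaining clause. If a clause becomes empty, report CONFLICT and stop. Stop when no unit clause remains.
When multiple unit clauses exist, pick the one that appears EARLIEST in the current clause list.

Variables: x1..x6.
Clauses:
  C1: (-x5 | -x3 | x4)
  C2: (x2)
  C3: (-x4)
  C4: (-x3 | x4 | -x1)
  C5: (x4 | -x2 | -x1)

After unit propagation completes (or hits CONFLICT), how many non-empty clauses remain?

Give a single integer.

unit clause [2] forces x2=T; simplify:
  drop -2 from [4, -2, -1] -> [4, -1]
  satisfied 1 clause(s); 4 remain; assigned so far: [2]
unit clause [-4] forces x4=F; simplify:
  drop 4 from [-5, -3, 4] -> [-5, -3]
  drop 4 from [-3, 4, -1] -> [-3, -1]
  drop 4 from [4, -1] -> [-1]
  satisfied 1 clause(s); 3 remain; assigned so far: [2, 4]
unit clause [-1] forces x1=F; simplify:
  satisfied 2 clause(s); 1 remain; assigned so far: [1, 2, 4]

Answer: 1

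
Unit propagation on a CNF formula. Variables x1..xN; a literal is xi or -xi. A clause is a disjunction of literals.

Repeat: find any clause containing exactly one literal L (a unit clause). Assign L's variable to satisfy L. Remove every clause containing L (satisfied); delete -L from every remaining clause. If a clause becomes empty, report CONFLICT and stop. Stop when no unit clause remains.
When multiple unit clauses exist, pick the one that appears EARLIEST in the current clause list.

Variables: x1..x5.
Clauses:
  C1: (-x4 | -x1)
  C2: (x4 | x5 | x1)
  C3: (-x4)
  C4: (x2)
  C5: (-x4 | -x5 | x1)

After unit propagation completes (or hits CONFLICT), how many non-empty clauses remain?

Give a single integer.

unit clause [-4] forces x4=F; simplify:
  drop 4 from [4, 5, 1] -> [5, 1]
  satisfied 3 clause(s); 2 remain; assigned so far: [4]
unit clause [2] forces x2=T; simplify:
  satisfied 1 clause(s); 1 remain; assigned so far: [2, 4]

Answer: 1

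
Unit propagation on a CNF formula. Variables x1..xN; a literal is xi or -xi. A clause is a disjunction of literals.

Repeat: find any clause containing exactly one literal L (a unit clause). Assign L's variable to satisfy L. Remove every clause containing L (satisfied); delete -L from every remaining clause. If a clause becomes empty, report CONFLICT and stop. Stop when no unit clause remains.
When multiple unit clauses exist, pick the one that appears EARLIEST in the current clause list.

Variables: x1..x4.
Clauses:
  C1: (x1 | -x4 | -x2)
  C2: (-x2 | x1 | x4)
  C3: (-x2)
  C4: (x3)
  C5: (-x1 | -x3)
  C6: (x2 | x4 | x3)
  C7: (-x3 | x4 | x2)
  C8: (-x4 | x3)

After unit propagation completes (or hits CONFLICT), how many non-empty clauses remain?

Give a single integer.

Answer: 0

Derivation:
unit clause [-2] forces x2=F; simplify:
  drop 2 from [2, 4, 3] -> [4, 3]
  drop 2 from [-3, 4, 2] -> [-3, 4]
  satisfied 3 clause(s); 5 remain; assigned so far: [2]
unit clause [3] forces x3=T; simplify:
  drop -3 from [-1, -3] -> [-1]
  drop -3 from [-3, 4] -> [4]
  satisfied 3 clause(s); 2 remain; assigned so far: [2, 3]
unit clause [-1] forces x1=F; simplify:
  satisfied 1 clause(s); 1 remain; assigned so far: [1, 2, 3]
unit clause [4] forces x4=T; simplify:
  satisfied 1 clause(s); 0 remain; assigned so far: [1, 2, 3, 4]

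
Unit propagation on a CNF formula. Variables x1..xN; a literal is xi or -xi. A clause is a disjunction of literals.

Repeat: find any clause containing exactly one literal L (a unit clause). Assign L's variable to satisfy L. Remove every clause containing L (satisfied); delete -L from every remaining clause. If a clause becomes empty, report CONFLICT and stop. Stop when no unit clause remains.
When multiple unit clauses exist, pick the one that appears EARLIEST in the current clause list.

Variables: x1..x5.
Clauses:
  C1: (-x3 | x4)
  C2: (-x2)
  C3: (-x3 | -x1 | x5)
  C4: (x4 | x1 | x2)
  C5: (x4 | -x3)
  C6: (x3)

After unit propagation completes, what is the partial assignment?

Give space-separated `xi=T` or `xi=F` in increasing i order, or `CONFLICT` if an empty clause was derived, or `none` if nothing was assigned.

unit clause [-2] forces x2=F; simplify:
  drop 2 from [4, 1, 2] -> [4, 1]
  satisfied 1 clause(s); 5 remain; assigned so far: [2]
unit clause [3] forces x3=T; simplify:
  drop -3 from [-3, 4] -> [4]
  drop -3 from [-3, -1, 5] -> [-1, 5]
  drop -3 from [4, -3] -> [4]
  satisfied 1 clause(s); 4 remain; assigned so far: [2, 3]
unit clause [4] forces x4=T; simplify:
  satisfied 3 clause(s); 1 remain; assigned so far: [2, 3, 4]

Answer: x2=F x3=T x4=T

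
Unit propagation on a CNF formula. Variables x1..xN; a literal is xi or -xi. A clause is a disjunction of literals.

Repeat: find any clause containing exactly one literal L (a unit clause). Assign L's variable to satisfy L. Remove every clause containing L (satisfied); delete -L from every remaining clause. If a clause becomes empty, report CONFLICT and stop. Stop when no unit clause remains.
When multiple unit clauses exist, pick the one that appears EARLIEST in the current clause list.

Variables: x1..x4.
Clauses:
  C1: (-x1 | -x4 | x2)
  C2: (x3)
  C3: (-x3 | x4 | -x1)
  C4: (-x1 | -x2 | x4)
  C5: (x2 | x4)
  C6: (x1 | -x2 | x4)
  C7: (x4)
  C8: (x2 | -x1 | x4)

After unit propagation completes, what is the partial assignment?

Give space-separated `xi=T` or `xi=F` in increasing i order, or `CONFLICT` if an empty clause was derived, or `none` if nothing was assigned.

unit clause [3] forces x3=T; simplify:
  drop -3 from [-3, 4, -1] -> [4, -1]
  satisfied 1 clause(s); 7 remain; assigned so far: [3]
unit clause [4] forces x4=T; simplify:
  drop -4 from [-1, -4, 2] -> [-1, 2]
  satisfied 6 clause(s); 1 remain; assigned so far: [3, 4]

Answer: x3=T x4=T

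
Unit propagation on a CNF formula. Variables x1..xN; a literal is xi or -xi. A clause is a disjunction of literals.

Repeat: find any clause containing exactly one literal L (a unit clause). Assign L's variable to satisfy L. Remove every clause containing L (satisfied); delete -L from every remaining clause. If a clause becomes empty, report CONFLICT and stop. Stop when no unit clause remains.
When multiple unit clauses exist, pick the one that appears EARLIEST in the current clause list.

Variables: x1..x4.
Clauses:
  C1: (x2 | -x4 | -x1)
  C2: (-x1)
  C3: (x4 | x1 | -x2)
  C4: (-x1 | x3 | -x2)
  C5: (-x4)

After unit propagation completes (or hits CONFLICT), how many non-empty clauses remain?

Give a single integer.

unit clause [-1] forces x1=F; simplify:
  drop 1 from [4, 1, -2] -> [4, -2]
  satisfied 3 clause(s); 2 remain; assigned so far: [1]
unit clause [-4] forces x4=F; simplify:
  drop 4 from [4, -2] -> [-2]
  satisfied 1 clause(s); 1 remain; assigned so far: [1, 4]
unit clause [-2] forces x2=F; simplify:
  satisfied 1 clause(s); 0 remain; assigned so far: [1, 2, 4]

Answer: 0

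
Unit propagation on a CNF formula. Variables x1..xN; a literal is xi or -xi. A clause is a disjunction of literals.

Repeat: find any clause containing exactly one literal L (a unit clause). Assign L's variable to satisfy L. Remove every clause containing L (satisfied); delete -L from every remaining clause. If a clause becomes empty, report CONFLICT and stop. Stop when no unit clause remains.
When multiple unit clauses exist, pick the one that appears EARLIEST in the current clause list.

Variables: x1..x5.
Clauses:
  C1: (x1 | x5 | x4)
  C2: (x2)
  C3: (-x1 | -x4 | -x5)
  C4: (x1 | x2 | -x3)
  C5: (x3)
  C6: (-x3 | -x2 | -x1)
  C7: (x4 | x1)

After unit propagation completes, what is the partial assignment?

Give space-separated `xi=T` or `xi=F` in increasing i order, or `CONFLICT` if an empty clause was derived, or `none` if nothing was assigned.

unit clause [2] forces x2=T; simplify:
  drop -2 from [-3, -2, -1] -> [-3, -1]
  satisfied 2 clause(s); 5 remain; assigned so far: [2]
unit clause [3] forces x3=T; simplify:
  drop -3 from [-3, -1] -> [-1]
  satisfied 1 clause(s); 4 remain; assigned so far: [2, 3]
unit clause [-1] forces x1=F; simplify:
  drop 1 from [1, 5, 4] -> [5, 4]
  drop 1 from [4, 1] -> [4]
  satisfied 2 clause(s); 2 remain; assigned so far: [1, 2, 3]
unit clause [4] forces x4=T; simplify:
  satisfied 2 clause(s); 0 remain; assigned so far: [1, 2, 3, 4]

Answer: x1=F x2=T x3=T x4=T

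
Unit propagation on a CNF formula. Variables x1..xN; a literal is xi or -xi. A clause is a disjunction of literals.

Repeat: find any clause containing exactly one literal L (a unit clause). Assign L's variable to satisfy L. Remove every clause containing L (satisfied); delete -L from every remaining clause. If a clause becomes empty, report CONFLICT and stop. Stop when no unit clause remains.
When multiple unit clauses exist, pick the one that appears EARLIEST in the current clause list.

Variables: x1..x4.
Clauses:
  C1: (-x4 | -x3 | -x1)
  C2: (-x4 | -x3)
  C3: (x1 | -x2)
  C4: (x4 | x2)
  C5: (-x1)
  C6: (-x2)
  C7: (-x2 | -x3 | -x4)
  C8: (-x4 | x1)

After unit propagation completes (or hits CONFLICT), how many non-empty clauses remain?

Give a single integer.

unit clause [-1] forces x1=F; simplify:
  drop 1 from [1, -2] -> [-2]
  drop 1 from [-4, 1] -> [-4]
  satisfied 2 clause(s); 6 remain; assigned so far: [1]
unit clause [-2] forces x2=F; simplify:
  drop 2 from [4, 2] -> [4]
  satisfied 3 clause(s); 3 remain; assigned so far: [1, 2]
unit clause [4] forces x4=T; simplify:
  drop -4 from [-4, -3] -> [-3]
  drop -4 from [-4] -> [] (empty!)
  satisfied 1 clause(s); 2 remain; assigned so far: [1, 2, 4]
CONFLICT (empty clause)

Answer: 1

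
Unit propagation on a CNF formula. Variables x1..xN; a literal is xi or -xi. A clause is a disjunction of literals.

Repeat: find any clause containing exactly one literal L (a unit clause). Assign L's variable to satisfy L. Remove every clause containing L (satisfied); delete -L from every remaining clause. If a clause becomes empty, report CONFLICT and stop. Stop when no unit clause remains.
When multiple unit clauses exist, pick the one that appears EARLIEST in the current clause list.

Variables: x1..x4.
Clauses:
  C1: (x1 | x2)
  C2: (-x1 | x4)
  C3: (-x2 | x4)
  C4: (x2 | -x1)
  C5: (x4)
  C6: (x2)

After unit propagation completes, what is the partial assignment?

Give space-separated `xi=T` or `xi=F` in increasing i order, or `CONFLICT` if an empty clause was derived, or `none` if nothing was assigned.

Answer: x2=T x4=T

Derivation:
unit clause [4] forces x4=T; simplify:
  satisfied 3 clause(s); 3 remain; assigned so far: [4]
unit clause [2] forces x2=T; simplify:
  satisfied 3 clause(s); 0 remain; assigned so far: [2, 4]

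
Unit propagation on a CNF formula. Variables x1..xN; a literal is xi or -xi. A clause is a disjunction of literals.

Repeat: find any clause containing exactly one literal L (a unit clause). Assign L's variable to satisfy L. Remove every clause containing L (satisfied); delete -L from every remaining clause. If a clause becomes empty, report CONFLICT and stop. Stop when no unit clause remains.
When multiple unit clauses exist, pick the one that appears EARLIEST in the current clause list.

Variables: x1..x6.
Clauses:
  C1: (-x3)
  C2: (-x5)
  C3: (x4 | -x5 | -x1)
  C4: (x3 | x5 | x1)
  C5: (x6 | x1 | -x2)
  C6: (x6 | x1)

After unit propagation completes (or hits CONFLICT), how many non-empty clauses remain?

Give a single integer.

Answer: 0

Derivation:
unit clause [-3] forces x3=F; simplify:
  drop 3 from [3, 5, 1] -> [5, 1]
  satisfied 1 clause(s); 5 remain; assigned so far: [3]
unit clause [-5] forces x5=F; simplify:
  drop 5 from [5, 1] -> [1]
  satisfied 2 clause(s); 3 remain; assigned so far: [3, 5]
unit clause [1] forces x1=T; simplify:
  satisfied 3 clause(s); 0 remain; assigned so far: [1, 3, 5]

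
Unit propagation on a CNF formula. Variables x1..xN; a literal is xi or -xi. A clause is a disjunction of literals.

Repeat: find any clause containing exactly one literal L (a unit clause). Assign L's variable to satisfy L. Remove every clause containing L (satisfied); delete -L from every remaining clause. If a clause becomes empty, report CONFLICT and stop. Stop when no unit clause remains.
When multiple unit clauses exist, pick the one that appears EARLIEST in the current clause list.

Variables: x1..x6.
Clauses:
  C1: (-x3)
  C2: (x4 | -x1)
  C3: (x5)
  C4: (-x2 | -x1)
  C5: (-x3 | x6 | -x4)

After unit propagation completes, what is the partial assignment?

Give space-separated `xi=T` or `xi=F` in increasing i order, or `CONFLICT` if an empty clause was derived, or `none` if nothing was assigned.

Answer: x3=F x5=T

Derivation:
unit clause [-3] forces x3=F; simplify:
  satisfied 2 clause(s); 3 remain; assigned so far: [3]
unit clause [5] forces x5=T; simplify:
  satisfied 1 clause(s); 2 remain; assigned so far: [3, 5]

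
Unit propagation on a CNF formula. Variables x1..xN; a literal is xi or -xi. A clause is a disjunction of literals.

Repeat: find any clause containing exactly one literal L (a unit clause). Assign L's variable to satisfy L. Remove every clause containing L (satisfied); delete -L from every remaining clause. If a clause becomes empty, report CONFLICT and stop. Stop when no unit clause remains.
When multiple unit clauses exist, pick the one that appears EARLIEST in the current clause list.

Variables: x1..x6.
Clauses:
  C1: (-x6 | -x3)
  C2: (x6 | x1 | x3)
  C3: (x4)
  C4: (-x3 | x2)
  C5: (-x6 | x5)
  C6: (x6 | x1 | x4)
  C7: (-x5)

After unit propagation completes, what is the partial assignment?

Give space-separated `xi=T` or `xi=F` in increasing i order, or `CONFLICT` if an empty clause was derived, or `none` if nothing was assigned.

Answer: x4=T x5=F x6=F

Derivation:
unit clause [4] forces x4=T; simplify:
  satisfied 2 clause(s); 5 remain; assigned so far: [4]
unit clause [-5] forces x5=F; simplify:
  drop 5 from [-6, 5] -> [-6]
  satisfied 1 clause(s); 4 remain; assigned so far: [4, 5]
unit clause [-6] forces x6=F; simplify:
  drop 6 from [6, 1, 3] -> [1, 3]
  satisfied 2 clause(s); 2 remain; assigned so far: [4, 5, 6]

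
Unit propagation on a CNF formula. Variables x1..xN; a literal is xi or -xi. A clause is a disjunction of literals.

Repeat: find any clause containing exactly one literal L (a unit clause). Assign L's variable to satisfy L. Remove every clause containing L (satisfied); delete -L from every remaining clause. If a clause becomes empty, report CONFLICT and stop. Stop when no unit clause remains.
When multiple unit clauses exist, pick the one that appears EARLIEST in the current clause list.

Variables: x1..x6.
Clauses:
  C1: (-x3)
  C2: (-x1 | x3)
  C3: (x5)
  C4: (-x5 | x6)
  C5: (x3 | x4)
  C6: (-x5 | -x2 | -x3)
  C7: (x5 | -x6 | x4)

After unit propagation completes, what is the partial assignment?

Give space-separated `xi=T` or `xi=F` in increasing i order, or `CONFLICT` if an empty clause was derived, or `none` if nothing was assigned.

unit clause [-3] forces x3=F; simplify:
  drop 3 from [-1, 3] -> [-1]
  drop 3 from [3, 4] -> [4]
  satisfied 2 clause(s); 5 remain; assigned so far: [3]
unit clause [-1] forces x1=F; simplify:
  satisfied 1 clause(s); 4 remain; assigned so far: [1, 3]
unit clause [5] forces x5=T; simplify:
  drop -5 from [-5, 6] -> [6]
  satisfied 2 clause(s); 2 remain; assigned so far: [1, 3, 5]
unit clause [6] forces x6=T; simplify:
  satisfied 1 clause(s); 1 remain; assigned so far: [1, 3, 5, 6]
unit clause [4] forces x4=T; simplify:
  satisfied 1 clause(s); 0 remain; assigned so far: [1, 3, 4, 5, 6]

Answer: x1=F x3=F x4=T x5=T x6=T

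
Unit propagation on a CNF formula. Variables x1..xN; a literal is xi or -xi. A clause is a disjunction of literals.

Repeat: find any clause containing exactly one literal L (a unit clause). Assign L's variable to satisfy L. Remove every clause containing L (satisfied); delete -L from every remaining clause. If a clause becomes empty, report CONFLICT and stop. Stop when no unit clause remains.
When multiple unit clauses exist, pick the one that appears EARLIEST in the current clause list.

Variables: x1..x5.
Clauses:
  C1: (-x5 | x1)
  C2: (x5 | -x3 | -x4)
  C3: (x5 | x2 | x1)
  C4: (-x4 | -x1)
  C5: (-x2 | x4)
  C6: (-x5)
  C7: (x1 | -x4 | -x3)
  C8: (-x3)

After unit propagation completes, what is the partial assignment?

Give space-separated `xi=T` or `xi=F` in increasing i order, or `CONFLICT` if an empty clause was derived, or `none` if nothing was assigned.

Answer: x3=F x5=F

Derivation:
unit clause [-5] forces x5=F; simplify:
  drop 5 from [5, -3, -4] -> [-3, -4]
  drop 5 from [5, 2, 1] -> [2, 1]
  satisfied 2 clause(s); 6 remain; assigned so far: [5]
unit clause [-3] forces x3=F; simplify:
  satisfied 3 clause(s); 3 remain; assigned so far: [3, 5]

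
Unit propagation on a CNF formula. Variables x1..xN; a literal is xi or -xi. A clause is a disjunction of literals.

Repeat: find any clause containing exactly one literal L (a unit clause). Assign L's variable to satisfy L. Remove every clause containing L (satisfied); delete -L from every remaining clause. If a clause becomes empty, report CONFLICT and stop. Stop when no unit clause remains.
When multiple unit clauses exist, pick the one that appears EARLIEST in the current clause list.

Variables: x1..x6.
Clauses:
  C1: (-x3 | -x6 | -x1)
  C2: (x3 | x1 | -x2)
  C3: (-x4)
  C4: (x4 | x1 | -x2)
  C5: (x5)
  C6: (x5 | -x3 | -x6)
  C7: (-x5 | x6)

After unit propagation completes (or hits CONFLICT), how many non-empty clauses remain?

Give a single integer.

Answer: 3

Derivation:
unit clause [-4] forces x4=F; simplify:
  drop 4 from [4, 1, -2] -> [1, -2]
  satisfied 1 clause(s); 6 remain; assigned so far: [4]
unit clause [5] forces x5=T; simplify:
  drop -5 from [-5, 6] -> [6]
  satisfied 2 clause(s); 4 remain; assigned so far: [4, 5]
unit clause [6] forces x6=T; simplify:
  drop -6 from [-3, -6, -1] -> [-3, -1]
  satisfied 1 clause(s); 3 remain; assigned so far: [4, 5, 6]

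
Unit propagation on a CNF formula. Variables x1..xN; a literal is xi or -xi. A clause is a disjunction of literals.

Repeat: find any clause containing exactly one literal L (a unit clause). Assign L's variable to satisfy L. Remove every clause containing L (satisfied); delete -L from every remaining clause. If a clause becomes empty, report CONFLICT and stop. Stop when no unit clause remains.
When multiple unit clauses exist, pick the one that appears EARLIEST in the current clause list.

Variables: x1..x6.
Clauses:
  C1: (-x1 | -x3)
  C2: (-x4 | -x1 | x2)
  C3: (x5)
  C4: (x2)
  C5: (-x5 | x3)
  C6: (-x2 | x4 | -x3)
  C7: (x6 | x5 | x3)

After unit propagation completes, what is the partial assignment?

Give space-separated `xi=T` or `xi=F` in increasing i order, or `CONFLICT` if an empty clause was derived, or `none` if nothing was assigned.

Answer: x1=F x2=T x3=T x4=T x5=T

Derivation:
unit clause [5] forces x5=T; simplify:
  drop -5 from [-5, 3] -> [3]
  satisfied 2 clause(s); 5 remain; assigned so far: [5]
unit clause [2] forces x2=T; simplify:
  drop -2 from [-2, 4, -3] -> [4, -3]
  satisfied 2 clause(s); 3 remain; assigned so far: [2, 5]
unit clause [3] forces x3=T; simplify:
  drop -3 from [-1, -3] -> [-1]
  drop -3 from [4, -3] -> [4]
  satisfied 1 clause(s); 2 remain; assigned so far: [2, 3, 5]
unit clause [-1] forces x1=F; simplify:
  satisfied 1 clause(s); 1 remain; assigned so far: [1, 2, 3, 5]
unit clause [4] forces x4=T; simplify:
  satisfied 1 clause(s); 0 remain; assigned so far: [1, 2, 3, 4, 5]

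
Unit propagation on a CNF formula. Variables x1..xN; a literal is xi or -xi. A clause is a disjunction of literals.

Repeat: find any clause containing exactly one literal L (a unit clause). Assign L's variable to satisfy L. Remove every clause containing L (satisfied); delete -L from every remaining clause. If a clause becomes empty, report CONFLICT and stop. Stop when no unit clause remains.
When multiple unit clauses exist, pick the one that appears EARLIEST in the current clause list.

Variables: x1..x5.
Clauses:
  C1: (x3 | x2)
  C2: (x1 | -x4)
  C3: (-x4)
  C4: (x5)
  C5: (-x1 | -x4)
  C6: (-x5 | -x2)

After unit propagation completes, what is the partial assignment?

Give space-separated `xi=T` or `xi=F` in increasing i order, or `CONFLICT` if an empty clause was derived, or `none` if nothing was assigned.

Answer: x2=F x3=T x4=F x5=T

Derivation:
unit clause [-4] forces x4=F; simplify:
  satisfied 3 clause(s); 3 remain; assigned so far: [4]
unit clause [5] forces x5=T; simplify:
  drop -5 from [-5, -2] -> [-2]
  satisfied 1 clause(s); 2 remain; assigned so far: [4, 5]
unit clause [-2] forces x2=F; simplify:
  drop 2 from [3, 2] -> [3]
  satisfied 1 clause(s); 1 remain; assigned so far: [2, 4, 5]
unit clause [3] forces x3=T; simplify:
  satisfied 1 clause(s); 0 remain; assigned so far: [2, 3, 4, 5]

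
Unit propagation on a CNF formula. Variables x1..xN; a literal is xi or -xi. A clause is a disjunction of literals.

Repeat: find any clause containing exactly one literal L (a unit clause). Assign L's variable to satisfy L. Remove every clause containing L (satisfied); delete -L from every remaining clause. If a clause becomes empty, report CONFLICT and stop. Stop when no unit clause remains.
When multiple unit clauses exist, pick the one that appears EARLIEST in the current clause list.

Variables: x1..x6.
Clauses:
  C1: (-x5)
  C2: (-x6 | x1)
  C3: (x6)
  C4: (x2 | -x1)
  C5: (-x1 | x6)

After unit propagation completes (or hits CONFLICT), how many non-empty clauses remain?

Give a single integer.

Answer: 0

Derivation:
unit clause [-5] forces x5=F; simplify:
  satisfied 1 clause(s); 4 remain; assigned so far: [5]
unit clause [6] forces x6=T; simplify:
  drop -6 from [-6, 1] -> [1]
  satisfied 2 clause(s); 2 remain; assigned so far: [5, 6]
unit clause [1] forces x1=T; simplify:
  drop -1 from [2, -1] -> [2]
  satisfied 1 clause(s); 1 remain; assigned so far: [1, 5, 6]
unit clause [2] forces x2=T; simplify:
  satisfied 1 clause(s); 0 remain; assigned so far: [1, 2, 5, 6]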